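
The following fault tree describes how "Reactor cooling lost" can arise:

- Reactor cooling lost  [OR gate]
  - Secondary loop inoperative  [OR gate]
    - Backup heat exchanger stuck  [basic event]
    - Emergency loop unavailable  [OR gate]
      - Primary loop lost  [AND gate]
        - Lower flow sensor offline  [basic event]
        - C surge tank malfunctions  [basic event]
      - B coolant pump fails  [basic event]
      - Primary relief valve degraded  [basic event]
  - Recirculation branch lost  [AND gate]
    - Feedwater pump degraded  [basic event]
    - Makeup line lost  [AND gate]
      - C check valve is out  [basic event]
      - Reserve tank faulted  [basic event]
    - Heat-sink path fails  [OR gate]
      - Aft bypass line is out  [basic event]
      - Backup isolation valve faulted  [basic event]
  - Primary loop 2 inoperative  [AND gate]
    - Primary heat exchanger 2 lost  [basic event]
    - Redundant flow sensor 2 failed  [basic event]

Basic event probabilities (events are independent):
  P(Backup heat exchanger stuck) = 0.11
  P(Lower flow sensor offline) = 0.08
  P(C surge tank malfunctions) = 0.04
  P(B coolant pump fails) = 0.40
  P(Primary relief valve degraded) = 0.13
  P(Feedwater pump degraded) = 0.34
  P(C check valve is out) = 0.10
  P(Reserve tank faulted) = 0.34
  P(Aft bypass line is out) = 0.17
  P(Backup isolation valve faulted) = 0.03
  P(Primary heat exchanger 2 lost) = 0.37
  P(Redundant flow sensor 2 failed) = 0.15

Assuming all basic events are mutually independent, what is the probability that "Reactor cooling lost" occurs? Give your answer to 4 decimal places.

P(Primary loop lost) [AND] = 0.08 × 0.04 = 0.003200
P(Emergency loop unavailable) [OR] = 1 − (1−0.003200) × (1−0.40) × (1−0.13) = 0.479670
P(Secondary loop inoperative) [OR] = 1 − (1−0.11) × (1−0.479670) = 0.536906
P(Makeup line lost) [AND] = 0.10 × 0.34 = 0.034000
P(Heat-sink path fails) [OR] = 1 − (1−0.17) × (1−0.03) = 0.194900
P(Recirculation branch lost) [AND] = 0.34 × 0.034000 × 0.194900 = 0.002253
P(Primary loop 2 inoperative) [AND] = 0.37 × 0.15 = 0.055500
P(Reactor cooling lost) [OR] = 1 − (1−0.536906) × (1−0.002253) × (1−0.055500) = 0.563593
Rounded to 4 decimal places: P(Reactor cooling lost) ≈ 0.5636.

0.5636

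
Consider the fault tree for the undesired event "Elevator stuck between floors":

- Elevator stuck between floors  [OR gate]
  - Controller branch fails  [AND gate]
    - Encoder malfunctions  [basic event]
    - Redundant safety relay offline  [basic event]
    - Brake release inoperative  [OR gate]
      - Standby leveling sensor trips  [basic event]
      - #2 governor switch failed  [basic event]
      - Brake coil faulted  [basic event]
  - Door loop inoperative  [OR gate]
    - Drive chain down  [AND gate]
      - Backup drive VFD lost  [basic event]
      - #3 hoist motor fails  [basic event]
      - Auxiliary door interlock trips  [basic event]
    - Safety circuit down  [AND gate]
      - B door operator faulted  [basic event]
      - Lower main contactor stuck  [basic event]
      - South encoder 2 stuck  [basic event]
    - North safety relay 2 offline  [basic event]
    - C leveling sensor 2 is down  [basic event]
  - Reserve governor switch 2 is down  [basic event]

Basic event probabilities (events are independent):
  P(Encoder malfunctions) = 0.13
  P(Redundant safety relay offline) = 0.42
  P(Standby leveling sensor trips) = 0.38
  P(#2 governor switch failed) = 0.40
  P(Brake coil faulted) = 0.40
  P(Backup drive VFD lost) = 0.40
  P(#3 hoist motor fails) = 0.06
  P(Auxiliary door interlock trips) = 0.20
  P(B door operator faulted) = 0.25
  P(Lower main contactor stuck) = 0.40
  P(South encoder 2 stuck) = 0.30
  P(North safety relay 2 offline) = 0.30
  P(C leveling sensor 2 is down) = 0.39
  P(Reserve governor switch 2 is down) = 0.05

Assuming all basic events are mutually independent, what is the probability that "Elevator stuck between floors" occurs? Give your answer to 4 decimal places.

P(Brake release inoperative) [OR] = 1 − (1−0.38) × (1−0.40) × (1−0.40) = 0.776800
P(Controller branch fails) [AND] = 0.13 × 0.42 × 0.776800 = 0.042413
P(Drive chain down) [AND] = 0.40 × 0.06 × 0.20 = 0.004800
P(Safety circuit down) [AND] = 0.25 × 0.40 × 0.30 = 0.030000
P(Door loop inoperative) [OR] = 1 − (1−0.004800) × (1−0.030000) × (1−0.30) × (1−0.39) = 0.587798
P(Elevator stuck between floors) [OR] = 1 − (1−0.042413) × (1−0.587798) × (1−0.05) = 0.625017
Rounded to 4 decimal places: P(Elevator stuck between floors) ≈ 0.6250.

0.6250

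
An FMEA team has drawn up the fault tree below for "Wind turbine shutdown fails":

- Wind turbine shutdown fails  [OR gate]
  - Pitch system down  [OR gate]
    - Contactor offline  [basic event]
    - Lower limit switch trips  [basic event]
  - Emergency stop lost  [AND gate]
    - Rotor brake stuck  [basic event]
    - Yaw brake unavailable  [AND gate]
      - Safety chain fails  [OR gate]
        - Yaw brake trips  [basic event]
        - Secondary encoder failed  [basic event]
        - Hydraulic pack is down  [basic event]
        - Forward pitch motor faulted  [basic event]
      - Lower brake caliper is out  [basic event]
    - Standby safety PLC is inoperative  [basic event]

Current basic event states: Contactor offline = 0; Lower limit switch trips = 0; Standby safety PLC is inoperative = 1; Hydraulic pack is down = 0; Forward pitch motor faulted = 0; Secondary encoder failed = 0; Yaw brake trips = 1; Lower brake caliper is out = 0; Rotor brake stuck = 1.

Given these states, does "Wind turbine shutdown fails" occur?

No

Pitch system down [OR]: Contactor offline=not, Lower limit switch trips=not → no input occurs → does not occur.
Safety chain fails [OR]: Yaw brake trips=occurs, Secondary encoder failed=not, Hydraulic pack is down=not, Forward pitch motor faulted=not → at least one input occurs → occurs.
Yaw brake unavailable [AND]: Safety chain fails=occurs, Lower brake caliper is out=not → not all inputs occur → does not occur.
Emergency stop lost [AND]: Rotor brake stuck=occurs, Yaw brake unavailable=not, Standby safety PLC is inoperative=occurs → not all inputs occur → does not occur.
Wind turbine shutdown fails [OR]: Pitch system down=not, Emergency stop lost=not → no input occurs → does not occur.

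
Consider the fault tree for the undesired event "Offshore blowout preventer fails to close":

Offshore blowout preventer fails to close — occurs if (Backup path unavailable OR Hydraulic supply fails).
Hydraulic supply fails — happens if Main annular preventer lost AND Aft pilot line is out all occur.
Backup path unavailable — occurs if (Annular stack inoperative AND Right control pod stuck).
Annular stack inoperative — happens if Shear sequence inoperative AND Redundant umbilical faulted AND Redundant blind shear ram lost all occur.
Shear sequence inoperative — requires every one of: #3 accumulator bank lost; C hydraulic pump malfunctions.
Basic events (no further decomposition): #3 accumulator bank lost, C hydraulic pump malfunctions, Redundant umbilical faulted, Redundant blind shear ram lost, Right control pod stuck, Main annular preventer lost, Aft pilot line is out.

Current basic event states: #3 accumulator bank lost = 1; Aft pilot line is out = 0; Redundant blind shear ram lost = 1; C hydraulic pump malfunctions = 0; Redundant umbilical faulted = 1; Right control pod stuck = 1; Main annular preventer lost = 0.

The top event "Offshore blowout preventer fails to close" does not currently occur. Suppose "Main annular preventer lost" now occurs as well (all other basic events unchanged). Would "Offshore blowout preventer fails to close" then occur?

No

Counterfactual: set "Main annular preventer lost" to occurred.
Shear sequence inoperative [AND]: #3 accumulator bank lost=occurs, C hydraulic pump malfunctions=not → not all inputs occur → does not occur.
Annular stack inoperative [AND]: Shear sequence inoperative=not, Redundant umbilical faulted=occurs, Redundant blind shear ram lost=occurs → not all inputs occur → does not occur.
Backup path unavailable [AND]: Annular stack inoperative=not, Right control pod stuck=occurs → not all inputs occur → does not occur.
Hydraulic supply fails [AND]: Main annular preventer lost=occurs, Aft pilot line is out=not → not all inputs occur → does not occur.
Offshore blowout preventer fails to close [OR]: Backup path unavailable=not, Hydraulic supply fails=not → no input occurs → does not occur.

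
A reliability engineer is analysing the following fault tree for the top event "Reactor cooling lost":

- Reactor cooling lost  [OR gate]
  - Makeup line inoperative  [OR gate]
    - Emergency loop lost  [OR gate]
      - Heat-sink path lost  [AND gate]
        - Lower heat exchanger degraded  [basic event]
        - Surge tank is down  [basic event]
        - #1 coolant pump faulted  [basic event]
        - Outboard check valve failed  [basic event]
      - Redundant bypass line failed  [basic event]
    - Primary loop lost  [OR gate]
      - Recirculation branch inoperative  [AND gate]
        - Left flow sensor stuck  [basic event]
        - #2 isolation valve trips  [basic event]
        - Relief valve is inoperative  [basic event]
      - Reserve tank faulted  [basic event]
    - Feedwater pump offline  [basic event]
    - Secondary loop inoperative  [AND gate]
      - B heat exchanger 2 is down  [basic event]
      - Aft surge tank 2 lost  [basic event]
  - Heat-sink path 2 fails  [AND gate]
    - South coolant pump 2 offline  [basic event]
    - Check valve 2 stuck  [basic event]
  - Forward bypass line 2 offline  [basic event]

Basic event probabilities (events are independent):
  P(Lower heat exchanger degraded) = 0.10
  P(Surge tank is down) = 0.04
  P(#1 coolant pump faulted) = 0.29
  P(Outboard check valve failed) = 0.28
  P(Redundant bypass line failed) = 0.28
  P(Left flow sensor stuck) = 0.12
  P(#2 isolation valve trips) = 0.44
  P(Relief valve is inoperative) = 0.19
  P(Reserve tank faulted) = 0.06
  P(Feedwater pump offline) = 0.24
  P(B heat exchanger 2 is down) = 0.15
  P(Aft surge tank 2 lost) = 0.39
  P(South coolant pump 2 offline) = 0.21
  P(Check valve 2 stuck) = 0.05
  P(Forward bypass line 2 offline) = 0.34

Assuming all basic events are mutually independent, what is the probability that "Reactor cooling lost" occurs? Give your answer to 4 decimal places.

P(Heat-sink path lost) [AND] = 0.10 × 0.04 × 0.29 × 0.28 = 0.000325
P(Emergency loop lost) [OR] = 1 − (1−0.000325) × (1−0.28) = 0.280234
P(Recirculation branch inoperative) [AND] = 0.12 × 0.44 × 0.19 = 0.010032
P(Primary loop lost) [OR] = 1 − (1−0.010032) × (1−0.06) = 0.069430
P(Secondary loop inoperative) [AND] = 0.15 × 0.39 = 0.058500
P(Makeup line inoperative) [OR] = 1 − (1−0.280234) × (1−0.069430) × (1−0.24) × (1−0.058500) = 0.520737
P(Heat-sink path 2 fails) [AND] = 0.21 × 0.05 = 0.010500
P(Reactor cooling lost) [OR] = 1 − (1−0.520737) × (1−0.010500) × (1−0.34) = 0.687008
Rounded to 4 decimal places: P(Reactor cooling lost) ≈ 0.6870.

0.6870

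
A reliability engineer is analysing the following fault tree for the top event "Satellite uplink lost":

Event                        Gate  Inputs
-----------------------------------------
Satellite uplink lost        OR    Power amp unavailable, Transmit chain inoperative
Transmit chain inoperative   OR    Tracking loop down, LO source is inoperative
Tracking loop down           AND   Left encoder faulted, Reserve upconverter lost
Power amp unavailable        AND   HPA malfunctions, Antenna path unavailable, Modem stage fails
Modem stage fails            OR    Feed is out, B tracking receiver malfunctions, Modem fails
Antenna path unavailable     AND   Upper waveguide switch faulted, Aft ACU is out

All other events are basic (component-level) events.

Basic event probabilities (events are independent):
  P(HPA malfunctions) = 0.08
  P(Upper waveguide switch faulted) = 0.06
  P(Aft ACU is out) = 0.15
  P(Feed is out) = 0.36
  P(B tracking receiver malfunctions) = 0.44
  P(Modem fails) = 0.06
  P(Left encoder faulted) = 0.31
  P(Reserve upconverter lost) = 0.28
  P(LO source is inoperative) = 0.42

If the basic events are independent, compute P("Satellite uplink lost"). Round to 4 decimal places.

0.4706

P(Antenna path unavailable) [AND] = 0.06 × 0.15 = 0.009000
P(Modem stage fails) [OR] = 1 − (1−0.36) × (1−0.44) × (1−0.06) = 0.663104
P(Power amp unavailable) [AND] = 0.08 × 0.009000 × 0.663104 = 0.000477
P(Tracking loop down) [AND] = 0.31 × 0.28 = 0.086800
P(Transmit chain inoperative) [OR] = 1 − (1−0.086800) × (1−0.42) = 0.470344
P(Satellite uplink lost) [OR] = 1 − (1−0.000477) × (1−0.470344) = 0.470597
Rounded to 4 decimal places: P(Satellite uplink lost) ≈ 0.4706.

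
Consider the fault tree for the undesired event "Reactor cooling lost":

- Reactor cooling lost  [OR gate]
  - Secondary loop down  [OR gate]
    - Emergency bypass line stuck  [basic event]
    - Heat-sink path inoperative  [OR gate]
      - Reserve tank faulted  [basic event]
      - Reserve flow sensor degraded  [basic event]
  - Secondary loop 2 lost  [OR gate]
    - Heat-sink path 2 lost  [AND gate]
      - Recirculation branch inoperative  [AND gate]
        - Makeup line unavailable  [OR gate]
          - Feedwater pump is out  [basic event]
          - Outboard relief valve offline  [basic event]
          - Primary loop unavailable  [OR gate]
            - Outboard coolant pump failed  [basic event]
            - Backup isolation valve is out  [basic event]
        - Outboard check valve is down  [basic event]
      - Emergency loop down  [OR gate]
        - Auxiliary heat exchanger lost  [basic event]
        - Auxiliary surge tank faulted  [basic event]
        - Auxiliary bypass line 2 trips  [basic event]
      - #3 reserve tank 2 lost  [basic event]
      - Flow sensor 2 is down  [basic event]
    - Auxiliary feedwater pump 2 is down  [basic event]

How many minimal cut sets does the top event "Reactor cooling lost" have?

16

Heat-sink path inoperative [OR]: union of children's cut sets → 2 cut set(s).
Secondary loop down [OR]: union of children's cut sets → 3 cut set(s).
Primary loop unavailable [OR]: union of children's cut sets → 2 cut set(s).
Makeup line unavailable [OR]: union of children's cut sets → 4 cut set(s).
Recirculation branch inoperative [AND]: one cut set from each child combined → 4 × 1 = 4 cut set(s).
Emergency loop down [OR]: union of children's cut sets → 3 cut set(s).
Heat-sink path 2 lost [AND]: one cut set from each child combined → 4 × 3 × 1 × 1 = 12 cut set(s).
Secondary loop 2 lost [OR]: union of children's cut sets → 13 cut set(s).
Reactor cooling lost [OR]: union of children's cut sets → 16 cut set(s).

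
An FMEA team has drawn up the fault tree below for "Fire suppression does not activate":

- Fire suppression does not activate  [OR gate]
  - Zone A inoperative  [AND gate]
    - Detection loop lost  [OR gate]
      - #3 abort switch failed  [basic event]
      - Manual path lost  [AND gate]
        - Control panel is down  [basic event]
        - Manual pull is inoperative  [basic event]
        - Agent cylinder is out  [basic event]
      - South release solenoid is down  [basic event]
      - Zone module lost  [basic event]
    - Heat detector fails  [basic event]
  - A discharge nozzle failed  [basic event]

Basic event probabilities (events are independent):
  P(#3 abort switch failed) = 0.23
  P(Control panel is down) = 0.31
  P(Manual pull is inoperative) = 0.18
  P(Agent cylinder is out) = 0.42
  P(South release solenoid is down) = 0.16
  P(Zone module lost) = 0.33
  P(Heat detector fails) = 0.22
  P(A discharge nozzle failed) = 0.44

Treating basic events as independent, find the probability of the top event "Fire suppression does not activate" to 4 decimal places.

P(Manual path lost) [AND] = 0.31 × 0.18 × 0.42 = 0.023436
P(Detection loop lost) [OR] = 1 − (1−0.23) × (1−0.023436) × (1−0.16) × (1−0.33) = 0.576800
P(Zone A inoperative) [AND] = 0.576800 × 0.22 = 0.126896
P(Fire suppression does not activate) [OR] = 1 − (1−0.126896) × (1−0.44) = 0.511062
Rounded to 4 decimal places: P(Fire suppression does not activate) ≈ 0.5111.

0.5111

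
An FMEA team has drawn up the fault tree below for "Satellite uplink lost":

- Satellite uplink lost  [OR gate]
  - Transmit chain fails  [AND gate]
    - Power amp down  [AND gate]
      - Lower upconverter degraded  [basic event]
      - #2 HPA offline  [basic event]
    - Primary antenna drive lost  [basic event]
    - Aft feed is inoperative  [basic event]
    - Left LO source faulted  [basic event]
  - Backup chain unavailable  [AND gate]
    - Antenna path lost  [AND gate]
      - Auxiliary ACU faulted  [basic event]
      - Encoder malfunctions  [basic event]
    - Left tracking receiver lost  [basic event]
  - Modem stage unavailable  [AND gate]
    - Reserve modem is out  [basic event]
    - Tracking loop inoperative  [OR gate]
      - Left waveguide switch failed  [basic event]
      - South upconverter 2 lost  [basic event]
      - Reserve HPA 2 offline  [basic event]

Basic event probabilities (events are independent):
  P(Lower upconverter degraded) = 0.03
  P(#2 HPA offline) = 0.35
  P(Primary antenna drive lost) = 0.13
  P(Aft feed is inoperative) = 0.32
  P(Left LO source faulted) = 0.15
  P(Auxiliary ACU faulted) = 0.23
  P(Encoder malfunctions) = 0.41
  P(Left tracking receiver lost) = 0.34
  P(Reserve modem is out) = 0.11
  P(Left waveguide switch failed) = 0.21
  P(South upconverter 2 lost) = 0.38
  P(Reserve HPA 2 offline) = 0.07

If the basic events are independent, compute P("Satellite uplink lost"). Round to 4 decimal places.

P(Power amp down) [AND] = 0.03 × 0.35 = 0.010500
P(Transmit chain fails) [AND] = 0.010500 × 0.13 × 0.32 × 0.15 = 0.000066
P(Antenna path lost) [AND] = 0.23 × 0.41 = 0.094300
P(Backup chain unavailable) [AND] = 0.094300 × 0.34 = 0.032062
P(Tracking loop inoperative) [OR] = 1 − (1−0.21) × (1−0.38) × (1−0.07) = 0.544486
P(Modem stage unavailable) [AND] = 0.11 × 0.544486 = 0.059893
P(Satellite uplink lost) [OR] = 1 − (1−0.000066) × (1−0.032062) × (1−0.059893) = 0.090095
Rounded to 4 decimal places: P(Satellite uplink lost) ≈ 0.0901.

0.0901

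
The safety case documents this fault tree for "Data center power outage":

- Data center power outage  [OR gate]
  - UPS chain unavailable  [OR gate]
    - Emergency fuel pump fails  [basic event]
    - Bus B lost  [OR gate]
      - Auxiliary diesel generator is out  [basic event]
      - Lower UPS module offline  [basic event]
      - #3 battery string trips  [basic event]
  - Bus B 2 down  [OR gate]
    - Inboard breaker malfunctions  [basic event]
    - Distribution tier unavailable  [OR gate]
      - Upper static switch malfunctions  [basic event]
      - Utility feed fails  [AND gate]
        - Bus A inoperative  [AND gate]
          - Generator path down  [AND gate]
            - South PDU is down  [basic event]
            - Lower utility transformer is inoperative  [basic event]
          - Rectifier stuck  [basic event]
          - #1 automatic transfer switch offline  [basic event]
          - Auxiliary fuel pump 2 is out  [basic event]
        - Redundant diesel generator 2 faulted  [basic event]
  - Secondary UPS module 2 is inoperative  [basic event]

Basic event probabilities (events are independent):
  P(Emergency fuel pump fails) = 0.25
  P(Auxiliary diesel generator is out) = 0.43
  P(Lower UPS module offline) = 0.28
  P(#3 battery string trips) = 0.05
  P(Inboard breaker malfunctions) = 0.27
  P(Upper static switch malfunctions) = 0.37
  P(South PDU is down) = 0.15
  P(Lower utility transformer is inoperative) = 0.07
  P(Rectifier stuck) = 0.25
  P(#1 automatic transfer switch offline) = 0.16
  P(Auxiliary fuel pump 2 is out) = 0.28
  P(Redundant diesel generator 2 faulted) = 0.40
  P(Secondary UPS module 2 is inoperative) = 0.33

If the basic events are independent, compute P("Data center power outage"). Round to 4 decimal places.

0.9099

P(Bus B lost) [OR] = 1 − (1−0.43) × (1−0.28) × (1−0.05) = 0.610120
P(UPS chain unavailable) [OR] = 1 − (1−0.25) × (1−0.610120) = 0.707590
P(Generator path down) [AND] = 0.15 × 0.07 = 0.010500
P(Bus A inoperative) [AND] = 0.010500 × 0.25 × 0.16 × 0.28 = 0.000118
P(Utility feed fails) [AND] = 0.000118 × 0.40 = 0.000047
P(Distribution tier unavailable) [OR] = 1 − (1−0.37) × (1−0.000047) = 0.370030
P(Bus B 2 down) [OR] = 1 − (1−0.27) × (1−0.370030) = 0.540122
P(Data center power outage) [OR] = 1 − (1−0.707590) × (1−0.540122) × (1−0.33) = 0.909903
Rounded to 4 decimal places: P(Data center power outage) ≈ 0.9099.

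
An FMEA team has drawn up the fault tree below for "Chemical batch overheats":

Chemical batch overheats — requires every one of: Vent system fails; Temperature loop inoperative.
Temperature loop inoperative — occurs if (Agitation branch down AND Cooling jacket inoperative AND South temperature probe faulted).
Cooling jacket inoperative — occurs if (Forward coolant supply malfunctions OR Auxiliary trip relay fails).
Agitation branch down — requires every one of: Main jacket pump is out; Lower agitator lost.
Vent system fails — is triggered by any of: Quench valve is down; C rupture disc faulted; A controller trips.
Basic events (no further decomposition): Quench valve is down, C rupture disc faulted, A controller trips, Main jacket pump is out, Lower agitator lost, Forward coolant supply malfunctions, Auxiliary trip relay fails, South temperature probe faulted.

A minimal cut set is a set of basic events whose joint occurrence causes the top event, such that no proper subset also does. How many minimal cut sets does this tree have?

6

Vent system fails [OR]: union of children's cut sets → 3 cut set(s).
Agitation branch down [AND]: one cut set from each child combined → 1 × 1 = 1 cut set(s).
Cooling jacket inoperative [OR]: union of children's cut sets → 2 cut set(s).
Temperature loop inoperative [AND]: one cut set from each child combined → 1 × 2 × 1 = 2 cut set(s).
Chemical batch overheats [AND]: one cut set from each child combined → 3 × 2 = 6 cut set(s).
Minimal cut sets: {Forward coolant supply malfunctions, Lower agitator lost, Main jacket pump is out, Quench valve is down, South temperature probe faulted}; {Auxiliary trip relay fails, Lower agitator lost, Main jacket pump is out, Quench valve is down, South temperature probe faulted}; {C rupture disc faulted, Forward coolant supply malfunctions, Lower agitator lost, Main jacket pump is out, South temperature probe faulted}; {Auxiliary trip relay fails, C rupture disc faulted, Lower agitator lost, Main jacket pump is out, South temperature probe faulted}; {A controller trips, Forward coolant supply malfunctions, Lower agitator lost, Main jacket pump is out, South temperature probe faulted}; {A controller trips, Auxiliary trip relay fails, Lower agitator lost, Main jacket pump is out, South temperature probe faulted}.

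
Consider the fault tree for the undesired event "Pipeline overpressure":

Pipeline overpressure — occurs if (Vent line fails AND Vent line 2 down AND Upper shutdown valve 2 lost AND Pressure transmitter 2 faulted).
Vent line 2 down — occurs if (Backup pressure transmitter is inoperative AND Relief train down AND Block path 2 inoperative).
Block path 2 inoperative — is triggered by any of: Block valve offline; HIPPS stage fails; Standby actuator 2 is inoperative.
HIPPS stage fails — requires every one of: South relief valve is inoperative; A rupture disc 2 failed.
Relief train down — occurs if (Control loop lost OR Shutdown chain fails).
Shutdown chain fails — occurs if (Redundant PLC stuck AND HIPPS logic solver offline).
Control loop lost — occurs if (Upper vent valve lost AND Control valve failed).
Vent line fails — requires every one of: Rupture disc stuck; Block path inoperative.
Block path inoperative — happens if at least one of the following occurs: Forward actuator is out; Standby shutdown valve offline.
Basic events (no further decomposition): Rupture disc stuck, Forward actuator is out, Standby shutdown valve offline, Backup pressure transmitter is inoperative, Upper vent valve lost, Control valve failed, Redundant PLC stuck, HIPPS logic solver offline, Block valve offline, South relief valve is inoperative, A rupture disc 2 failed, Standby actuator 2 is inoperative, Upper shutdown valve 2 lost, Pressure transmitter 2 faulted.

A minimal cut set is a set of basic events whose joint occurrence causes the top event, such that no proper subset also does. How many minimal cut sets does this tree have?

Block path inoperative [OR]: union of children's cut sets → 2 cut set(s).
Vent line fails [AND]: one cut set from each child combined → 1 × 2 = 2 cut set(s).
Control loop lost [AND]: one cut set from each child combined → 1 × 1 = 1 cut set(s).
Shutdown chain fails [AND]: one cut set from each child combined → 1 × 1 = 1 cut set(s).
Relief train down [OR]: union of children's cut sets → 2 cut set(s).
HIPPS stage fails [AND]: one cut set from each child combined → 1 × 1 = 1 cut set(s).
Block path 2 inoperative [OR]: union of children's cut sets → 3 cut set(s).
Vent line 2 down [AND]: one cut set from each child combined → 1 × 2 × 3 = 6 cut set(s).
Pipeline overpressure [AND]: one cut set from each child combined → 2 × 6 × 1 × 1 = 12 cut set(s).

12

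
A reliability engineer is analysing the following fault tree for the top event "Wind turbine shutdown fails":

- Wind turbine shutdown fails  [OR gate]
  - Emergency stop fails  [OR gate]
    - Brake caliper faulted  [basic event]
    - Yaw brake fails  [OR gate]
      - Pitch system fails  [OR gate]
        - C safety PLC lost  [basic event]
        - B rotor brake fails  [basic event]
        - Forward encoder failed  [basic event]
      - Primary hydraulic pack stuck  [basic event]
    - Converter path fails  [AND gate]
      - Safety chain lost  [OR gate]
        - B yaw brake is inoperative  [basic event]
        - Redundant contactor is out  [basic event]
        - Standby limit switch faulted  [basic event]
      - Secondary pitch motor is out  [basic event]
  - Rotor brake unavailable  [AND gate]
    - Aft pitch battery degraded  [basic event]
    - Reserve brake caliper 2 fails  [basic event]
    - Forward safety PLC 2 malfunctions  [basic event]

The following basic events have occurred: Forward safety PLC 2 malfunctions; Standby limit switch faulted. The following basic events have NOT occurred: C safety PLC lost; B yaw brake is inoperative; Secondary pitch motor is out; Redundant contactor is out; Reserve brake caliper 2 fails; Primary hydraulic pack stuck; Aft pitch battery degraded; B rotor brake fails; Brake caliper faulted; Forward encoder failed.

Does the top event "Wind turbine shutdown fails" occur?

No

Pitch system fails [OR]: C safety PLC lost=not, B rotor brake fails=not, Forward encoder failed=not → no input occurs → does not occur.
Yaw brake fails [OR]: Pitch system fails=not, Primary hydraulic pack stuck=not → no input occurs → does not occur.
Safety chain lost [OR]: B yaw brake is inoperative=not, Redundant contactor is out=not, Standby limit switch faulted=occurs → at least one input occurs → occurs.
Converter path fails [AND]: Safety chain lost=occurs, Secondary pitch motor is out=not → not all inputs occur → does not occur.
Emergency stop fails [OR]: Brake caliper faulted=not, Yaw brake fails=not, Converter path fails=not → no input occurs → does not occur.
Rotor brake unavailable [AND]: Aft pitch battery degraded=not, Reserve brake caliper 2 fails=not, Forward safety PLC 2 malfunctions=occurs → not all inputs occur → does not occur.
Wind turbine shutdown fails [OR]: Emergency stop fails=not, Rotor brake unavailable=not → no input occurs → does not occur.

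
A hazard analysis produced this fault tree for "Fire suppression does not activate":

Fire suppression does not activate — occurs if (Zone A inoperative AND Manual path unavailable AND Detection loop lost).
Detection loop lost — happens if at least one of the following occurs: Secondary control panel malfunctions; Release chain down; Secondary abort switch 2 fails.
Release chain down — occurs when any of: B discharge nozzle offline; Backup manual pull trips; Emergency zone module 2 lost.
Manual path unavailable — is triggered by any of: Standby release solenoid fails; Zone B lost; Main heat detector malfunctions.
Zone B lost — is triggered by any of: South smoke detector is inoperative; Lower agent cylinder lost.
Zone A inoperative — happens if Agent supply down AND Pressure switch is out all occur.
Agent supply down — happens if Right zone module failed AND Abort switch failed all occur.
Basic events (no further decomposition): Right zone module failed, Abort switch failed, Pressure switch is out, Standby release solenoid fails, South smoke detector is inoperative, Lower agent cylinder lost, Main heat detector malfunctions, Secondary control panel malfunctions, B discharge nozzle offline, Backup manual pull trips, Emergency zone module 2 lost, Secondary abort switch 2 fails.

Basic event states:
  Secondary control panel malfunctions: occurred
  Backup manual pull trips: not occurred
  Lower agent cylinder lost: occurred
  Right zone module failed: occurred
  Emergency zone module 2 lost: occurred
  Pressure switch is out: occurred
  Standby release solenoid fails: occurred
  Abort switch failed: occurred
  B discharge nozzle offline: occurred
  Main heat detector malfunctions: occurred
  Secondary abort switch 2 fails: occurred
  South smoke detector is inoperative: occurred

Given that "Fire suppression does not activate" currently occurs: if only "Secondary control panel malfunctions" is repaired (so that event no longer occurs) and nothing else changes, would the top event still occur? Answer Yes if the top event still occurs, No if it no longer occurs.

Yes

Counterfactual: set "Secondary control panel malfunctions" to not occurred.
Agent supply down [AND]: Right zone module failed=occurs, Abort switch failed=occurs → all inputs occur → occurs.
Zone A inoperative [AND]: Agent supply down=occurs, Pressure switch is out=occurs → all inputs occur → occurs.
Zone B lost [OR]: South smoke detector is inoperative=occurs, Lower agent cylinder lost=occurs → at least one input occurs → occurs.
Manual path unavailable [OR]: Standby release solenoid fails=occurs, Zone B lost=occurs, Main heat detector malfunctions=occurs → at least one input occurs → occurs.
Release chain down [OR]: B discharge nozzle offline=occurs, Backup manual pull trips=not, Emergency zone module 2 lost=occurs → at least one input occurs → occurs.
Detection loop lost [OR]: Secondary control panel malfunctions=not, Release chain down=occurs, Secondary abort switch 2 fails=occurs → at least one input occurs → occurs.
Fire suppression does not activate [AND]: Zone A inoperative=occurs, Manual path unavailable=occurs, Detection loop lost=occurs → all inputs occur → occurs.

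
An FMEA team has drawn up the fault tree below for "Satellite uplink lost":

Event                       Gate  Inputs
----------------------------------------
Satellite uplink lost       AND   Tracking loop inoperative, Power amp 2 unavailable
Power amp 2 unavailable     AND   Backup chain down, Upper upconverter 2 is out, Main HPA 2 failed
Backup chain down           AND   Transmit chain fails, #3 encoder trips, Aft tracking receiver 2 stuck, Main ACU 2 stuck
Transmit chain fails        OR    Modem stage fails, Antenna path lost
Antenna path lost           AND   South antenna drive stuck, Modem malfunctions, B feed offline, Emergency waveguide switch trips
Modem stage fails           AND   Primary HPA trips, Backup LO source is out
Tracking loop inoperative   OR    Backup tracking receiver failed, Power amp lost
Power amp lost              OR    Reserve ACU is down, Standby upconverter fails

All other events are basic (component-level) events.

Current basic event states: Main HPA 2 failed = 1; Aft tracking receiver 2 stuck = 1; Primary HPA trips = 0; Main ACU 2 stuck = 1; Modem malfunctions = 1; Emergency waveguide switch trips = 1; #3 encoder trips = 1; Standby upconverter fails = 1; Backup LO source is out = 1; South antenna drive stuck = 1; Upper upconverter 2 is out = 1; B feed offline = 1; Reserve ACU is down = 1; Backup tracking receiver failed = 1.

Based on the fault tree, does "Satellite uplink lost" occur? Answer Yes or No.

Yes

Power amp lost [OR]: Reserve ACU is down=occurs, Standby upconverter fails=occurs → at least one input occurs → occurs.
Tracking loop inoperative [OR]: Backup tracking receiver failed=occurs, Power amp lost=occurs → at least one input occurs → occurs.
Modem stage fails [AND]: Primary HPA trips=not, Backup LO source is out=occurs → not all inputs occur → does not occur.
Antenna path lost [AND]: South antenna drive stuck=occurs, Modem malfunctions=occurs, B feed offline=occurs, Emergency waveguide switch trips=occurs → all inputs occur → occurs.
Transmit chain fails [OR]: Modem stage fails=not, Antenna path lost=occurs → at least one input occurs → occurs.
Backup chain down [AND]: Transmit chain fails=occurs, #3 encoder trips=occurs, Aft tracking receiver 2 stuck=occurs, Main ACU 2 stuck=occurs → all inputs occur → occurs.
Power amp 2 unavailable [AND]: Backup chain down=occurs, Upper upconverter 2 is out=occurs, Main HPA 2 failed=occurs → all inputs occur → occurs.
Satellite uplink lost [AND]: Tracking loop inoperative=occurs, Power amp 2 unavailable=occurs → all inputs occur → occurs.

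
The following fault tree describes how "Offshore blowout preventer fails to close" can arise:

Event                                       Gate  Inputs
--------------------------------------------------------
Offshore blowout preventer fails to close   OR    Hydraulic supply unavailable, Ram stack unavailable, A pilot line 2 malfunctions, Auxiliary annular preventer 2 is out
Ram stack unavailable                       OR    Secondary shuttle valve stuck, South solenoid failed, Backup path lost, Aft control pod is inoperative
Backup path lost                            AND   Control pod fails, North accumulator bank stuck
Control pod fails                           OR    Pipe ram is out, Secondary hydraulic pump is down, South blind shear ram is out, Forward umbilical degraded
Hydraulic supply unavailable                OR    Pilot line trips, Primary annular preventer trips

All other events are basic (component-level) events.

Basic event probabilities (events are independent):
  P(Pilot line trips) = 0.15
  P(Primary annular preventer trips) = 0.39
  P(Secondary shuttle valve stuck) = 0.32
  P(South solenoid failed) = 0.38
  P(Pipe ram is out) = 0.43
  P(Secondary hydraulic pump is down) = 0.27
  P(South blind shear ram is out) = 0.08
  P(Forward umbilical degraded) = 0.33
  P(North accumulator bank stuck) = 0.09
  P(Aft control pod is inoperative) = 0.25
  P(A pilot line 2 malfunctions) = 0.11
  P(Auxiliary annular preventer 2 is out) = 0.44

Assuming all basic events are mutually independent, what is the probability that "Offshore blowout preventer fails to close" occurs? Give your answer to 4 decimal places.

P(Hydraulic supply unavailable) [OR] = 1 − (1−0.15) × (1−0.39) = 0.481500
P(Control pod fails) [OR] = 1 − (1−0.43) × (1−0.27) × (1−0.08) × (1−0.33) = 0.743516
P(Backup path lost) [AND] = 0.743516 × 0.09 = 0.066916
P(Ram stack unavailable) [OR] = 1 − (1−0.32) × (1−0.38) × (1−0.066916) × (1−0.25) = 0.704959
P(Offshore blowout preventer fails to close) [OR] = 1 − (1−0.481500) × (1−0.704959) × (1−0.11) × (1−0.44) = 0.923755
Rounded to 4 decimal places: P(Offshore blowout preventer fails to close) ≈ 0.9238.

0.9238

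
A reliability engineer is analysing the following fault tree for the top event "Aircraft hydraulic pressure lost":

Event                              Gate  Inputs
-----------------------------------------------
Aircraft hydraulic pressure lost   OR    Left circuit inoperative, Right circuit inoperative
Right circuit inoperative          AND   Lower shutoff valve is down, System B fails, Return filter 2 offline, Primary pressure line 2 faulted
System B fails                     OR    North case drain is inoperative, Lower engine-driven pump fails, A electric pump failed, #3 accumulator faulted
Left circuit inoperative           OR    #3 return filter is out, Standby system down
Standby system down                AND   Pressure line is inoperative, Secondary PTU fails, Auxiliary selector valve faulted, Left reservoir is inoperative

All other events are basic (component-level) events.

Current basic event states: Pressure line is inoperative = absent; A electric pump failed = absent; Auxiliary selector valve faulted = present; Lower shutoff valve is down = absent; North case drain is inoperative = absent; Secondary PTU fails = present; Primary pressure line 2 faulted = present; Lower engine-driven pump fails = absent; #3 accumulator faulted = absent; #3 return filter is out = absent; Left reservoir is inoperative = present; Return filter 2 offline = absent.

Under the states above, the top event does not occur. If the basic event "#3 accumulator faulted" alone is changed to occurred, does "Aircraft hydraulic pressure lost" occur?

No

Counterfactual: set "#3 accumulator faulted" to occurred.
Standby system down [AND]: Pressure line is inoperative=not, Secondary PTU fails=occurs, Auxiliary selector valve faulted=occurs, Left reservoir is inoperative=occurs → not all inputs occur → does not occur.
Left circuit inoperative [OR]: #3 return filter is out=not, Standby system down=not → no input occurs → does not occur.
System B fails [OR]: North case drain is inoperative=not, Lower engine-driven pump fails=not, A electric pump failed=not, #3 accumulator faulted=occurs → at least one input occurs → occurs.
Right circuit inoperative [AND]: Lower shutoff valve is down=not, System B fails=occurs, Return filter 2 offline=not, Primary pressure line 2 faulted=occurs → not all inputs occur → does not occur.
Aircraft hydraulic pressure lost [OR]: Left circuit inoperative=not, Right circuit inoperative=not → no input occurs → does not occur.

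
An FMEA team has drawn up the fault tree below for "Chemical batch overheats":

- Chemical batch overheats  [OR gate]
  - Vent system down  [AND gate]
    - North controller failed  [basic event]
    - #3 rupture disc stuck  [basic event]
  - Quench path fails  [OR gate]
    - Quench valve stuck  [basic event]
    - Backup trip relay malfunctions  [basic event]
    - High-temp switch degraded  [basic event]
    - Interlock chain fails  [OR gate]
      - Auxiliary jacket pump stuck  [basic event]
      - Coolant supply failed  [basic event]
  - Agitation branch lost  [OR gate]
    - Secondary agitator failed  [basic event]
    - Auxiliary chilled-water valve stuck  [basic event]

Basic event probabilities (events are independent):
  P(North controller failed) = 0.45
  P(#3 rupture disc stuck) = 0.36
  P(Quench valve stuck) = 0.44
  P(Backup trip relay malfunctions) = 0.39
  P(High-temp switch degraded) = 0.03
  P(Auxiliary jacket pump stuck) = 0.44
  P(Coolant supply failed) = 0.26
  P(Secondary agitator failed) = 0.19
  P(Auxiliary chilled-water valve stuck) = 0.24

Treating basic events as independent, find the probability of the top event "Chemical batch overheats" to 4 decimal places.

0.9292

P(Vent system down) [AND] = 0.45 × 0.36 = 0.162000
P(Interlock chain fails) [OR] = 1 − (1−0.44) × (1−0.26) = 0.585600
P(Quench path fails) [OR] = 1 − (1−0.44) × (1−0.39) × (1−0.03) × (1−0.585600) = 0.862688
P(Agitation branch lost) [OR] = 1 − (1−0.19) × (1−0.24) = 0.384400
P(Chemical batch overheats) [OR] = 1 − (1−0.162000) × (1−0.862688) × (1−0.384400) = 0.929164
Rounded to 4 decimal places: P(Chemical batch overheats) ≈ 0.9292.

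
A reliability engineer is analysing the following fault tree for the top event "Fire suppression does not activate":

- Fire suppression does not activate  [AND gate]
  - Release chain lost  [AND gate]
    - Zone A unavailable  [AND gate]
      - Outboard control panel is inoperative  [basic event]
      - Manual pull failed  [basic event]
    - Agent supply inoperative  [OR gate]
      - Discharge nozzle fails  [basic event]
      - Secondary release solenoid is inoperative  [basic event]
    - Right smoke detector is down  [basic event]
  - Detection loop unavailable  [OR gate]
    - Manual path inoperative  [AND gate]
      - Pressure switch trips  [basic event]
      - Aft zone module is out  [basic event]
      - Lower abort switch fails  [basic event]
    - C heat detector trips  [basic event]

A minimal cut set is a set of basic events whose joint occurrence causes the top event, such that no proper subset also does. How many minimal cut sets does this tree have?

Zone A unavailable [AND]: one cut set from each child combined → 1 × 1 = 1 cut set(s).
Agent supply inoperative [OR]: union of children's cut sets → 2 cut set(s).
Release chain lost [AND]: one cut set from each child combined → 1 × 2 × 1 = 2 cut set(s).
Manual path inoperative [AND]: one cut set from each child combined → 1 × 1 × 1 = 1 cut set(s).
Detection loop unavailable [OR]: union of children's cut sets → 2 cut set(s).
Fire suppression does not activate [AND]: one cut set from each child combined → 2 × 2 = 4 cut set(s).
Minimal cut sets: {Aft zone module is out, Discharge nozzle fails, Lower abort switch fails, Manual pull failed, Outboard control panel is inoperative, Pressure switch trips, Right smoke detector is down}; {C heat detector trips, Discharge nozzle fails, Manual pull failed, Outboard control panel is inoperative, Right smoke detector is down}; {Aft zone module is out, Lower abort switch fails, Manual pull failed, Outboard control panel is inoperative, Pressure switch trips, Right smoke detector is down, Secondary release solenoid is inoperative}; {C heat detector trips, Manual pull failed, Outboard control panel is inoperative, Right smoke detector is down, Secondary release solenoid is inoperative}.

4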